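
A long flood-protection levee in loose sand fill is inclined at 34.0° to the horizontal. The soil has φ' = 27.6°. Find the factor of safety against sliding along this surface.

For a dry cohesionless infinite slope the factor of safety is FS = tanφ' / tanβ.
FS = tan27.6° / tan34.0° = 0.5228 / 0.6745 = 0.775

FS = 0.78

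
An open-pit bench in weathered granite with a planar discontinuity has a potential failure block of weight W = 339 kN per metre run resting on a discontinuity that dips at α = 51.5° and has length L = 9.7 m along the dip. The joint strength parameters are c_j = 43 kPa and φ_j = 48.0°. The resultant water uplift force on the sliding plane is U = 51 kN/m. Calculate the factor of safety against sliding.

FS = 2.24

Resolving the block weight along and normal to the plane and applying the Mohr–Coulomb strength on the joint:
N' = W cosα − U = 339·cos51.5° − 51 = 160.0 kN/m
Driving force T = W sinα = 339·sin51.5° = 265.3 kN/m
Resisting force R = c_j·L + N'·tanφ_j = 43·9.7 + 160.0·tan48.0° = 417.1 + 177.7 = 594.8 kN/m
FS = R / T = 594.8 / 265.3 = 2.242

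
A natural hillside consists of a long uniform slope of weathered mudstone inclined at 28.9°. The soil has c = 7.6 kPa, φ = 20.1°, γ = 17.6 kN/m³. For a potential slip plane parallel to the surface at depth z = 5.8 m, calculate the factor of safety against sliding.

For an infinite slope with a slip plane parallel to the surface (no pore pressure): FS = [c + γz cos²β tanφ] / [γz sinβ cosβ].
γz = 17.6·5.8 = 102.08 kN/m²
Numerator = 7.6 + 102.08·cos²28.9°·tan20.1° = 7.6 + 102.08·0.7664·0.3659 = 36.231 kPa
Denominator = 102.08·sin28.9°·cos28.9° = 102.08·0.4833·0.8755 = 43.190 kPa
FS = 36.231 / 43.190 = 0.839

FS = 0.84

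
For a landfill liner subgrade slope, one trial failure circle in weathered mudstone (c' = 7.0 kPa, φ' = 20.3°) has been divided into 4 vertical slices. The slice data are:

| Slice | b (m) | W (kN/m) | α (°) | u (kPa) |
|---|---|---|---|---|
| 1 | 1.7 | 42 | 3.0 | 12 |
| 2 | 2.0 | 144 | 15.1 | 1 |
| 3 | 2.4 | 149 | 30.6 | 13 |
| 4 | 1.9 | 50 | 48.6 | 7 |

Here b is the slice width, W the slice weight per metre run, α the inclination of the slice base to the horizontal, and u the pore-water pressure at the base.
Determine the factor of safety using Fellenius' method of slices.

Ordinary method of slices: FS = Σ[c'·Δl_i + (W_i cosα_i − u_i·Δl_i)·tanφ'] / Σ W_i sinα_i, with Δl_i = b_i / cosα_i.
Slice 1: Δl = 1.7/cos3.0° = 1.702 m; N'_1 = 42·cos3.0° − 12·1.702 = 21.5; c'Δl = 11.92; W sinα = 2.2
Slice 2: Δl = 2.0/cos15.1° = 2.072 m; N'_2 = 144·cos15.1° − 1·2.072 = 137.0; c'Δl = 14.50; W sinα = 37.5
Slice 3: Δl = 2.4/cos30.6° = 2.788 m; N'_3 = 149·cos30.6° − 13·2.788 = 92.0; c'Δl = 19.52; W sinα = 75.8
Slice 4: Δl = 1.9/cos48.6° = 2.873 m; N'_4 = 50·cos48.6° − 7·2.873 = 13.0; c'Δl = 20.11; W sinα = 37.5
Σc'Δl = 66.0 kN/m; ΣN' = 263.4 kN/m; ΣW sinα = 153.1 kN/m
Resisting = 66.0 + 263.4·tan20.3° = 66.0 + 97.4 = 163.5 kN/m
FS = 163.5 / 153.1 = 1.068

FS = 1.07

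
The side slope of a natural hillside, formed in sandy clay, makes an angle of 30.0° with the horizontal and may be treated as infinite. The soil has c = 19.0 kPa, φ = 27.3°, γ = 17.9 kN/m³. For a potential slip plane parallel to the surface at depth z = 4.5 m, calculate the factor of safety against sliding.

For an infinite slope with a slip plane parallel to the surface (no pore pressure): FS = [c + γz cos²β tanφ] / [γz sinβ cosβ].
γz = 17.9·4.5 = 80.55 kN/m²
Numerator = 19.0 + 80.55·cos²30.0°·tan27.3° = 19.0 + 80.55·0.7500·0.5161 = 50.181 kPa
Denominator = 80.55·sin30.0°·cos30.0° = 80.55·0.5000·0.8660 = 34.879 kPa
FS = 50.181 / 34.879 = 1.439

FS = 1.44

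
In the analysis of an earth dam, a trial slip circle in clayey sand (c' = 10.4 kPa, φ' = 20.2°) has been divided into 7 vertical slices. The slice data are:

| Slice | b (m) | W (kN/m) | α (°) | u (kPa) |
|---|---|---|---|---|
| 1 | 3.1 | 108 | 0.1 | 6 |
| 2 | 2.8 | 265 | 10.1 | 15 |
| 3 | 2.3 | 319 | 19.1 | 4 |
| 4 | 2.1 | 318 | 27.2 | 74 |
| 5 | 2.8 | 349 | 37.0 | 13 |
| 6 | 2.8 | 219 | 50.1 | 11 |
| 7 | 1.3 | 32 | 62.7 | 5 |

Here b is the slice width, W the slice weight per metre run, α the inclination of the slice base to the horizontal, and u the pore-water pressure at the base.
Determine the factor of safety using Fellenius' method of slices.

FS = 0.86

Ordinary method of slices: FS = Σ[c'·Δl_i + (W_i cosα_i − u_i·Δl_i)·tanφ'] / Σ W_i sinα_i, with Δl_i = b_i / cosα_i.
Slice 1: Δl = 3.1/cos0.1° = 3.100 m; N'_1 = 108·cos0.1° − 6·3.100 = 89.4; c'Δl = 32.24; W sinα = 0.2
Slice 2: Δl = 2.8/cos10.1° = 2.844 m; N'_2 = 265·cos10.1° − 15·2.844 = 218.2; c'Δl = 29.58; W sinα = 46.5
Slice 3: Δl = 2.3/cos19.1° = 2.434 m; N'_3 = 319·cos19.1° − 4·2.434 = 291.7; c'Δl = 25.31; W sinα = 104.4
Slice 4: Δl = 2.1/cos27.2° = 2.361 m; N'_4 = 318·cos27.2° − 74·2.361 = 108.1; c'Δl = 24.56; W sinα = 145.4
Slice 5: Δl = 2.8/cos37.0° = 3.506 m; N'_5 = 349·cos37.0° − 13·3.506 = 233.1; c'Δl = 36.46; W sinα = 210.0
Slice 6: Δl = 2.8/cos50.1° = 4.365 m; N'_6 = 219·cos50.1° − 11·4.365 = 92.5; c'Δl = 45.40; W sinα = 168.0
Slice 7: Δl = 1.3/cos62.7° = 2.834 m; N'_7 = 32·cos62.7° − 5·2.834 = 0.5; c'Δl = 29.48; W sinα = 28.4
Σc'Δl = 223.0 kN/m; ΣN' = 1033.6 kN/m; ΣW sinα = 702.9 kN/m
Resisting = 223.0 + 1033.6·tan20.2° = 223.0 + 380.3 = 603.3 kN/m
FS = 603.3 / 702.9 = 0.858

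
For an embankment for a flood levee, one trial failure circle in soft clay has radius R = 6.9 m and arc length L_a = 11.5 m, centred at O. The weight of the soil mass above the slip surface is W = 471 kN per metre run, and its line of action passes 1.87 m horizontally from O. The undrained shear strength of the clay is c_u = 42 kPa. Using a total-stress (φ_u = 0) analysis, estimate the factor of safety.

FS = 3.78

Taking moments about the centre O, the resisting moment is provided by the undrained shear strength acting along the arc:
M_R = c_u·L_a·R = 42·11.50·6.9 = 3332.7 kN·m/m
M_D = W·d = 471·1.87 = 880.8 kN·m/m
FS = M_R / M_D = 3332.7 / 880.8 = 3.784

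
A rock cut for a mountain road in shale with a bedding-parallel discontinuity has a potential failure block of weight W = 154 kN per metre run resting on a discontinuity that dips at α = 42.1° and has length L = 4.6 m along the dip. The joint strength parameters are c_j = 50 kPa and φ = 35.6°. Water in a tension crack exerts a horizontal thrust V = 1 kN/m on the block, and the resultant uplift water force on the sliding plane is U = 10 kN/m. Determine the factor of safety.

FS = 2.93

Resolving the block weight along and normal to the plane and applying the Mohr–Coulomb strength on the joint:
N' = W cosα − U − V sinα = 154·cos42.1° − 10 − 1·sin42.1° = 103.6 kN/m
Driving force T = W sinα + V cosα = 154·sin42.1° + 1·cos42.1° = 104.0 kN/m
Resisting force R = c_j·L + N'·tanφ = 50·4.6 + 103.6·tan35.6° = 230.0 + 74.2 = 304.2 kN/m
FS = R / T = 304.2 / 104.0 = 2.925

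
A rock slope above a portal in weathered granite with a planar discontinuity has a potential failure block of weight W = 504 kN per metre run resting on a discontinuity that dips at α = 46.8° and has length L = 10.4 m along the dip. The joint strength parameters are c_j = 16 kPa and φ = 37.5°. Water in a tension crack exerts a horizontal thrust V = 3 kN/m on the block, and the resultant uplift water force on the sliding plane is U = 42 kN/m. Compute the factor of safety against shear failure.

Resolving the block weight along and normal to the plane and applying the Mohr–Coulomb strength on the joint:
N' = W cosα − U − V sinα = 504·cos46.8° − 42 − 3·sin46.8° = 300.8 kN/m
Driving force T = W sinα + V cosα = 504·sin46.8° + 3·cos46.8° = 369.5 kN/m
Resisting force R = c_j·L + N'·tanφ = 16·10.4 + 300.8·tan37.5° = 166.4 + 230.8 = 397.2 kN/m
FS = R / T = 397.2 / 369.5 = 1.075

FS = 1.08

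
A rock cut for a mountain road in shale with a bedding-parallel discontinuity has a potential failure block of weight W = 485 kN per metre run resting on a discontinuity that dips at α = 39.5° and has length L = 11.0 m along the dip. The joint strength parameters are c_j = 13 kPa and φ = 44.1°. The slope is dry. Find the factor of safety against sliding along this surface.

Resolving the block weight along and normal to the plane and applying the Mohr–Coulomb strength on the joint:
N' = W cosα = 485·cos39.5° = 374.2 kN/m
Driving force T = W sinα = 485·sin39.5° = 308.5 kN/m
Resisting force R = c_j·L + N'·tanφ = 13·11.0 + 374.2·tan44.1° = 143.0 + 362.7 = 505.7 kN/m
FS = R / T = 505.7 / 308.5 = 1.639

FS = 1.64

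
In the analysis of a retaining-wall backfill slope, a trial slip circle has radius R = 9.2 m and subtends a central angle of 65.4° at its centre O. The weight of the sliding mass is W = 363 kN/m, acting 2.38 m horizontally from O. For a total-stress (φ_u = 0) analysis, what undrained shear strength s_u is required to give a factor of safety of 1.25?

s_u = 11.2 kPa

FS = s_u·L_a·R / (W·d), so s_u = FS·W·d / (L_a·R).
Arc length L_a = R·θ = 9.2·(65.4°·π/180) = 9.2·1.1414 = 10.50 m
s_u = 1.25·363·2.38 / (10.50·9.2) = 1079.9 / 96.61 = 11.18 kPa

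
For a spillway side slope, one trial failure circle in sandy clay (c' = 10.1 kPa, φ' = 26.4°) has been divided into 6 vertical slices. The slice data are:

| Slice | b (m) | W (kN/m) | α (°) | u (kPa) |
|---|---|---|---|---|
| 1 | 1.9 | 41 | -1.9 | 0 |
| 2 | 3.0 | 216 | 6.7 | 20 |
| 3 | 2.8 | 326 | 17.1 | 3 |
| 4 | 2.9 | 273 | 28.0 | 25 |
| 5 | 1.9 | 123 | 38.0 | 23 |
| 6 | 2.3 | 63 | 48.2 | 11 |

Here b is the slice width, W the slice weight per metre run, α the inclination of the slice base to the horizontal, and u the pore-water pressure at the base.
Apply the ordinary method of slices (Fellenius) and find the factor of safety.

Ordinary method of slices: FS = Σ[c'·Δl_i + (W_i cosα_i − u_i·Δl_i)·tanφ'] / Σ W_i sinα_i, with Δl_i = b_i / cosα_i.
Slice 1: Δl = 1.9/cos(-1.9°) = 1.901 m; N'_1 = 41·cos(-1.9°) − 0·1.901 = 41.0; c'Δl = 19.20; W sinα = -1.4
Slice 2: Δl = 3.0/cos6.7° = 3.021 m; N'_2 = 216·cos6.7° − 20·3.021 = 154.1; c'Δl = 30.51; W sinα = 25.2
Slice 3: Δl = 2.8/cos17.1° = 2.930 m; N'_3 = 326·cos17.1° − 3·2.930 = 302.8; c'Δl = 29.59; W sinα = 95.9
Slice 4: Δl = 2.9/cos28.0° = 3.284 m; N'_4 = 273·cos28.0° − 25·3.284 = 158.9; c'Δl = 33.17; W sinα = 128.2
Slice 5: Δl = 1.9/cos38.0° = 2.411 m; N'_5 = 123·cos38.0° − 23·2.411 = 41.5; c'Δl = 24.35; W sinα = 75.7
Slice 6: Δl = 2.3/cos48.2° = 3.451 m; N'_6 = 63·cos48.2° − 11·3.451 = 4.0; c'Δl = 34.85; W sinα = 47.0
Σc'Δl = 171.7 kN/m; ΣN' = 702.3 kN/m; ΣW sinα = 370.6 kN/m
Resisting = 171.7 + 702.3·tan26.4° = 171.7 + 348.6 = 520.3 kN/m
FS = 520.3 / 370.6 = 1.404

FS = 1.40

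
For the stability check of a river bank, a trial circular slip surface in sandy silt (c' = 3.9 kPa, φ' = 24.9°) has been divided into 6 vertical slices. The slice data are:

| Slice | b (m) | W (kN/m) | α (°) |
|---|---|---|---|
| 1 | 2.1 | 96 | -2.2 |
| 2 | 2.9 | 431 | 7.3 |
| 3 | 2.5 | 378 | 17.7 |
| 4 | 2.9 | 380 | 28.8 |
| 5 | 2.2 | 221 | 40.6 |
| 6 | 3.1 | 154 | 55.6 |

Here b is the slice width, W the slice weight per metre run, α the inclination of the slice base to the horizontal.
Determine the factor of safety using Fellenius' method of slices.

Ordinary method of slices: FS = Σ[c'·Δl_i + (W_i cosα_i)·tanφ'] / Σ W_i sinα_i, with Δl_i = b_i / cosα_i.
Slice 1: Δl = 2.1/cos(-2.2°) = 2.102 m; N'_1 = 96·cos(-2.2°) = 95.9; c'Δl = 8.20; W sinα = -3.7
Slice 2: Δl = 2.9/cos7.3° = 2.924 m; N'_2 = 431·cos7.3° = 427.5; c'Δl = 11.40; W sinα = 54.8
Slice 3: Δl = 2.5/cos17.7° = 2.624 m; N'_3 = 378·cos17.7° = 360.1; c'Δl = 10.23; W sinα = 114.9
Slice 4: Δl = 2.9/cos28.8° = 3.309 m; N'_4 = 380·cos28.8° = 333.0; c'Δl = 12.91; W sinα = 183.1
Slice 5: Δl = 2.2/cos40.6° = 2.898 m; N'_5 = 221·cos40.6° = 167.8; c'Δl = 11.30; W sinα = 143.8
Slice 6: Δl = 3.1/cos55.6° = 5.487 m; N'_6 = 154·cos55.6° = 87.0; c'Δl = 21.40; W sinα = 127.1
Σc'Δl = 75.4 kN/m; ΣN' = 1471.3 kN/m; ΣW sinα = 620.0 kN/m
Resisting = 75.4 + 1471.3·tan24.9° = 75.4 + 683.0 = 758.4 kN/m
FS = 758.4 / 620.0 = 1.223

FS = 1.22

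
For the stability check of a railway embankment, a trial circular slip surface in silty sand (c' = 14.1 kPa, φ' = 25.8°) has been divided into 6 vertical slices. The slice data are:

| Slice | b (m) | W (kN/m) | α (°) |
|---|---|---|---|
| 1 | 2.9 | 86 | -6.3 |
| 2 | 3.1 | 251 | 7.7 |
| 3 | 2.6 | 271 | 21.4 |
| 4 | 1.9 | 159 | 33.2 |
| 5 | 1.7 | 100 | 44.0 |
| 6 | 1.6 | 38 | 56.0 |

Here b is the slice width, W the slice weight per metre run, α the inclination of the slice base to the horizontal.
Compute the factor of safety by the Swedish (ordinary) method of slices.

FS = 2.00

Ordinary method of slices: FS = Σ[c'·Δl_i + (W_i cosα_i)·tanφ'] / Σ W_i sinα_i, with Δl_i = b_i / cosα_i.
Slice 1: Δl = 2.9/cos(-6.3°) = 2.918 m; N'_1 = 86·cos(-6.3°) = 85.5; c'Δl = 41.14; W sinα = -9.4
Slice 2: Δl = 3.1/cos7.7° = 3.128 m; N'_2 = 251·cos7.7° = 248.7; c'Δl = 44.11; W sinα = 33.6
Slice 3: Δl = 2.6/cos21.4° = 2.793 m; N'_3 = 271·cos21.4° = 252.3; c'Δl = 39.37; W sinα = 98.9
Slice 4: Δl = 1.9/cos33.2° = 2.271 m; N'_4 = 159·cos33.2° = 133.0; c'Δl = 32.02; W sinα = 87.1
Slice 5: Δl = 1.7/cos44.0° = 2.363 m; N'_5 = 100·cos44.0° = 71.9; c'Δl = 33.32; W sinα = 69.5
Slice 6: Δl = 1.6/cos56.0° = 2.861 m; N'_6 = 38·cos56.0° = 21.2; c'Δl = 40.34; W sinα = 31.5
Σc'Δl = 230.3 kN/m; ΣN' = 812.8 kN/m; ΣW sinα = 311.1 kN/m
Resisting = 230.3 + 812.8·tan25.8° = 230.3 + 392.9 = 623.2 kN/m
FS = 623.2 / 311.1 = 2.003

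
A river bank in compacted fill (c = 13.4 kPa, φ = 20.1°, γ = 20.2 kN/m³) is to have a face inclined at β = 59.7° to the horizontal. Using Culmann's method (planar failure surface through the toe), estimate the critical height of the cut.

Culmann's analysis gives the critical failure plane at α_cr = (β + φ)/2 = (59.7 + 20.1)/2 = 39.9°, and the critical height
H_c = (4c/γ) · sinβ cosφ / [1 − cos(β − φ)]
    = (4·13.4/20.2) · sin59.7°·cos20.1° / [1 − cos(39.6°)]
    = 2.653 · 0.8634·0.9391 / [1 − 0.7705]
    = 2.653 · 0.8108 / 0.2295
    = 9.38 m

H_c = 9.38 m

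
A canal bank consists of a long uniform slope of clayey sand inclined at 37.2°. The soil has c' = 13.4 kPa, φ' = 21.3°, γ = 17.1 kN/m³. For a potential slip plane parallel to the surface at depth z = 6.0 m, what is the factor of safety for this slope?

For an infinite slope with a slip plane parallel to the surface (no pore pressure): FS = [c' + γz cos²β tanφ'] / [γz sinβ cosβ].
γz = 17.1·6.0 = 102.60 kN/m²
Numerator = 13.4 + 102.60·cos²37.2°·tan21.3° = 13.4 + 102.60·0.6345·0.3899 = 38.780 kPa
Denominator = 102.60·sin37.2°·cos37.2° = 102.60·0.6046·0.7965 = 49.410 kPa
FS = 38.780 / 49.410 = 0.785

FS = 0.78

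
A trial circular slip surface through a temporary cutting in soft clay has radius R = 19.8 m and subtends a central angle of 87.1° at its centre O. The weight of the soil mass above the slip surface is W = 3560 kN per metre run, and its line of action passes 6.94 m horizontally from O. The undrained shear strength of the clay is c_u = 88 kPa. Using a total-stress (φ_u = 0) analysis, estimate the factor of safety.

FS = 2.12

Taking moments about the centre O, the resisting moment is provided by the undrained shear strength acting along the arc:
Arc length L_a = R·θ = 19.8·(87.1°·π/180) = 19.8·1.5202 = 30.10 m
M_R = c_u·L_a·R = 88·30.10·19.8 = 52445.5 kN·m/m
M_D = W·d = 3560·6.94 = 24706.4 kN·m/m
FS = M_R / M_D = 52445.5 / 24706.4 = 2.123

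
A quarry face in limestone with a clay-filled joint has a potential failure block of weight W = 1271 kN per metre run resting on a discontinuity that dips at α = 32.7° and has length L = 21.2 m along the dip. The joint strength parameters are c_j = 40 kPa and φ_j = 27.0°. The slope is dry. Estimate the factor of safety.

Resolving the block weight along and normal to the plane and applying the Mohr–Coulomb strength on the joint:
N' = W cosα = 1271·cos32.7° = 1069.6 kN/m
Driving force T = W sinα = 1271·sin32.7° = 686.6 kN/m
Resisting force R = c_j·L + N'·tanφ_j = 40·21.2 + 1069.6·tan27.0° = 848.0 + 545.0 = 1393.0 kN/m
FS = R / T = 1393.0 / 686.6 = 2.029

FS = 2.03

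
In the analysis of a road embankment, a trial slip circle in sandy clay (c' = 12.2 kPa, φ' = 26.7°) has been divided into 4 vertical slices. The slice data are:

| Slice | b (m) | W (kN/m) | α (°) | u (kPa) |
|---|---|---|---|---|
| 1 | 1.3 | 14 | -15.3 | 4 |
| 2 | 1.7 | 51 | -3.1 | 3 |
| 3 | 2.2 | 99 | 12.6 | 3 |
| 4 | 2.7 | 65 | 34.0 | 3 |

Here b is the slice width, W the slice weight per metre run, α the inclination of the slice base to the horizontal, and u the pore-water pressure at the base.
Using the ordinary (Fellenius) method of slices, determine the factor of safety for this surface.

Ordinary method of slices: FS = Σ[c'·Δl_i + (W_i cosα_i − u_i·Δl_i)·tanφ'] / Σ W_i sinα_i, with Δl_i = b_i / cosα_i.
Slice 1: Δl = 1.3/cos(-15.3°) = 1.348 m; N'_1 = 14·cos(-15.3°) − 4·1.348 = 8.1; c'Δl = 16.44; W sinα = -3.7
Slice 2: Δl = 1.7/cos(-3.1°) = 1.702 m; N'_2 = 51·cos(-3.1°) − 3·1.702 = 45.8; c'Δl = 20.77; W sinα = -2.8
Slice 3: Δl = 2.2/cos12.6° = 2.254 m; N'_3 = 99·cos12.6° − 3·2.254 = 89.9; c'Δl = 27.50; W sinα = 21.6
Slice 4: Δl = 2.7/cos34.0° = 3.257 m; N'_4 = 65·cos34.0° − 3·3.257 = 44.1; c'Δl = 39.73; W sinα = 36.3
Σc'Δl = 104.4 kN/m; ΣN' = 187.9 kN/m; ΣW sinα = 51.5 kN/m
Resisting = 104.4 + 187.9·tan26.7° = 104.4 + 94.5 = 199.0 kN/m
FS = 199.0 / 51.5 = 3.864

FS = 3.86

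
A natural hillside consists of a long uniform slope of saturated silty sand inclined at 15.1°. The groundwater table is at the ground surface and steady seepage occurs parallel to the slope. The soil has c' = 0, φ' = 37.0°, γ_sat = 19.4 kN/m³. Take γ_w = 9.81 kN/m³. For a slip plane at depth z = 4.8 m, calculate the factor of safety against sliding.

FS = 1.38

With seepage parallel to the slope and the water table at the surface, the effective normal stress on the slip plane uses the buoyant unit weight γ' = γ_sat − γ_w while the driving shear stress uses γ_sat:
FS = [c' + γ' z cos²β tanφ'] / [γ_sat z sinβ cosβ]
(For c' = 0 this reduces to FS = (γ'/γ_sat)·tanφ'/tanβ.)
γ' = 19.4 − 9.81 = 9.59 kN/m³
Numerator = 0.0 + 9.59·4.8·cos²15.1°·tan37.0° = 0.0 + 9.59·4.8·0.9321·0.7536 = 32.334 kPa
Denominator = 19.4·4.8·sin15.1°·cos15.1° = 19.4·4.8·0.2605·0.9655 = 23.421 kPa
FS = 32.334 / 23.421 = 1.381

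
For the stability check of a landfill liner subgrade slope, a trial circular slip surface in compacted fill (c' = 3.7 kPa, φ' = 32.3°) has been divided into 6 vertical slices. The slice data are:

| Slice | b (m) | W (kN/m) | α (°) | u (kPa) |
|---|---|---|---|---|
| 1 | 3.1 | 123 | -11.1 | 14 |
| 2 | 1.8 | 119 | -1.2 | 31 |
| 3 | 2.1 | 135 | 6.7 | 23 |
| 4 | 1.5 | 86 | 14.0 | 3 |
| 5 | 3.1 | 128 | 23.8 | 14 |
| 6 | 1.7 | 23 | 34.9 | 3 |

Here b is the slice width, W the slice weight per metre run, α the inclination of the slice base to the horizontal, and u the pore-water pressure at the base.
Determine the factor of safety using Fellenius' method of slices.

Ordinary method of slices: FS = Σ[c'·Δl_i + (W_i cosα_i − u_i·Δl_i)·tanφ'] / Σ W_i sinα_i, with Δl_i = b_i / cosα_i.
Slice 1: Δl = 3.1/cos(-11.1°) = 3.159 m; N'_1 = 123·cos(-11.1°) − 14·3.159 = 76.5; c'Δl = 11.69; W sinα = -23.7
Slice 2: Δl = 1.8/cos(-1.2°) = 1.800 m; N'_2 = 119·cos(-1.2°) − 31·1.800 = 63.2; c'Δl = 6.66; W sinα = -2.5
Slice 3: Δl = 2.1/cos6.7° = 2.114 m; N'_3 = 135·cos6.7° − 23·2.114 = 85.4; c'Δl = 7.82; W sinα = 15.8
Slice 4: Δl = 1.5/cos14.0° = 1.546 m; N'_4 = 86·cos14.0° − 3·1.546 = 78.8; c'Δl = 5.72; W sinα = 20.8
Slice 5: Δl = 3.1/cos23.8° = 3.388 m; N'_5 = 128·cos23.8° − 14·3.388 = 69.7; c'Δl = 12.54; W sinα = 51.7
Slice 6: Δl = 1.7/cos34.9° = 2.073 m; N'_6 = 23·cos34.9° − 3·2.073 = 12.6; c'Δl = 7.67; W sinα = 13.2
Σc'Δl = 52.1 kN/m; ΣN' = 386.2 kN/m; ΣW sinα = 75.2 kN/m
Resisting = 52.1 + 386.2·tan32.3° = 52.1 + 244.2 = 296.3 kN/m
FS = 296.3 / 75.2 = 3.940

FS = 3.94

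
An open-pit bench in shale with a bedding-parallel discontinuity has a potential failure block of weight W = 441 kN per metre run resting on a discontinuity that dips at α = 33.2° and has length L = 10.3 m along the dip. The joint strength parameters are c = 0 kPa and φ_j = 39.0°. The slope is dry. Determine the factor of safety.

FS = 1.24

Resolving the block weight along and normal to the plane and applying the Mohr–Coulomb strength on the joint:
N' = W cosα = 441·cos33.2° = 369.0 kN/m
Driving force T = W sinα = 441·sin33.2° = 241.5 kN/m
Resisting force R = c·L + N'·tanφ_j = 0·10.3 + 369.0·tan39.0° = 0.0 + 298.8 = 298.8 kN/m
FS = R / T = 298.8 / 241.5 = 1.237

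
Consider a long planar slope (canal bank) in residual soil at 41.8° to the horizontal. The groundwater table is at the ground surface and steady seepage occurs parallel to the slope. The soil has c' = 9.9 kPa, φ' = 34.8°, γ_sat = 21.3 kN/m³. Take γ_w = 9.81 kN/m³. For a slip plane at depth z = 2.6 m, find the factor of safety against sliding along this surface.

With seepage parallel to the slope and the water table at the surface, the effective normal stress on the slip plane uses the buoyant unit weight γ' = γ_sat − γ_w while the driving shear stress uses γ_sat:
FS = [c' + γ' z cos²β tanφ'] / [γ_sat z sinβ cosβ]
γ' = 21.3 − 9.81 = 11.49 kN/m³
Numerator = 9.9 + 11.49·2.6·cos²41.8°·tan34.8° = 9.9 + 11.49·2.6·0.5557·0.6950 = 21.439 kPa
Denominator = 21.3·2.6·sin41.8°·cos41.8° = 21.3·2.6·0.6665·0.7455 = 27.517 kPa
FS = 21.439 / 27.517 = 0.779

FS = 0.78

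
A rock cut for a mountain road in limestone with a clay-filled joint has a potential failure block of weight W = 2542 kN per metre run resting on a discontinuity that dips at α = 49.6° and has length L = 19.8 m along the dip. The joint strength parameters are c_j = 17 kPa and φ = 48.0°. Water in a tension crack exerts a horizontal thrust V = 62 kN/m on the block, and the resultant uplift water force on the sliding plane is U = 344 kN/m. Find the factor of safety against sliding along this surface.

FS = 0.88

Resolving the block weight along and normal to the plane and applying the Mohr–Coulomb strength on the joint:
N' = W cosα − U − V sinα = 2542·cos49.6° − 344 − 62·sin49.6° = 1256.3 kN/m
Driving force T = W sinα + V cosα = 2542·sin49.6° + 62·cos49.6° = 1976.0 kN/m
Resisting force R = c_j·L + N'·tanφ = 17·19.8 + 1256.3·tan48.0° = 336.6 + 1395.3 = 1731.9 kN/m
FS = R / T = 1731.9 / 1976.0 = 0.876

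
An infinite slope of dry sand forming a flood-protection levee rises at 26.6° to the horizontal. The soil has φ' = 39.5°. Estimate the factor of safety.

FS = 1.65

For a dry cohesionless infinite slope the factor of safety is FS = tanφ' / tanβ.
FS = tan39.5° / tan26.6° = 0.8243 / 0.5008 = 1.646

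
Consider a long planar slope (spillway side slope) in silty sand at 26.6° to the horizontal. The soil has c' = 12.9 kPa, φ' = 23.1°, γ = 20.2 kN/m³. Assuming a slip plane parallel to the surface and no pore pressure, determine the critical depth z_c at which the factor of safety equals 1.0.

Setting FS = 1.00 in FS = [c' + γz cos²β tanφ'] / [γz sinβ cosβ] and solving for z:
z = c' / [γ cosβ (FS·sinβ − cosβ·tanφ')]
  = 12.9 / [20.2·cos26.6°·(1.00·sin26.6° − cos26.6°·tan23.1°)]
  = 12.9 / [20.2·0.8942·(1.00·0.4478 − 0.8942·0.4265)]
  = 12.9 / 1.1988 = 10.761 m

z_c = 10.76 m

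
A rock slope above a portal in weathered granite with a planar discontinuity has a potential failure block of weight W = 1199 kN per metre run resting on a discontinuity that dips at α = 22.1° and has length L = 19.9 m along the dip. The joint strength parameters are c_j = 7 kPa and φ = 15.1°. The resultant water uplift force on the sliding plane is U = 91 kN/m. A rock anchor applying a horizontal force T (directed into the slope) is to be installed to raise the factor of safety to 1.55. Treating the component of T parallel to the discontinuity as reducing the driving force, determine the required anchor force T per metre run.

Resolving forces along and normal to the sliding plane, with the horizontal anchor force T adding T·sinα to the effective normal force and T·cosα acting up the plane against the driving force:
FS = [c_jL + (W cosα − U + T sinα) tanφ] / [W sinα − T cosα]
Without the anchor: N' = 1019.9 kN/m, driving T_d = 451.1 kN/m, resisting R = 7·19.9 + 1019.9·tan15.1° = 414.5 kN/m, FS = 0.92.
Setting FS = 1.55 and solving for T:
1.55·(451.1 − T cos22.1°) = 414.5 + T sin22.1°·tan15.1°
T·(sin22.1°·tan15.1° + 1.55·cos22.1°) = 1.55·451.1 − 414.5
T·(0.3762·0.2698 + 1.55·0.9265) = 699.2 − 414.5 = 284.7
T·1.5376 = 284.7
T = 185.2 kN/m

T = 185 kN/m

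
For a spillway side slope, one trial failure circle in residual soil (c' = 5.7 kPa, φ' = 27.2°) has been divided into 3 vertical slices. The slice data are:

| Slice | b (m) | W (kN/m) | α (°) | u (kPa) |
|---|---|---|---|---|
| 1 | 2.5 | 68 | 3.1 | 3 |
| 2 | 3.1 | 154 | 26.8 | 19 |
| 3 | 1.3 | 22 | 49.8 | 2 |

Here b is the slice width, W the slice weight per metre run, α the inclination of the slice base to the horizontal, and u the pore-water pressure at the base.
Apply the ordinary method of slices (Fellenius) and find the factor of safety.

Ordinary method of slices: FS = Σ[c'·Δl_i + (W_i cosα_i − u_i·Δl_i)·tanφ'] / Σ W_i sinα_i, with Δl_i = b_i / cosα_i.
Slice 1: Δl = 2.5/cos3.1° = 2.504 m; N'_1 = 68·cos3.1° − 3·2.504 = 60.4; c'Δl = 14.27; W sinα = 3.7
Slice 2: Δl = 3.1/cos26.8° = 3.473 m; N'_2 = 154·cos26.8° − 19·3.473 = 71.5; c'Δl = 19.80; W sinα = 69.4
Slice 3: Δl = 1.3/cos49.8° = 2.014 m; N'_3 = 22·cos49.8° − 2·2.014 = 10.2; c'Δl = 11.48; W sinα = 16.8
Σc'Δl = 45.5 kN/m; ΣN' = 142.0 kN/m; ΣW sinα = 89.9 kN/m
Resisting = 45.5 + 142.0·tan27.2° = 45.5 + 73.0 = 118.5 kN/m
FS = 118.5 / 89.9 = 1.318

FS = 1.32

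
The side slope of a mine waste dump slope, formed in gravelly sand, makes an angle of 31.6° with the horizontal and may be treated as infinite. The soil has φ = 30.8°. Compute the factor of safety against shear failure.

For a dry cohesionless infinite slope the factor of safety is FS = tanφ / tanβ.
FS = tan30.8° / tan31.6° = 0.5961 / 0.6152 = 0.969

FS = 0.97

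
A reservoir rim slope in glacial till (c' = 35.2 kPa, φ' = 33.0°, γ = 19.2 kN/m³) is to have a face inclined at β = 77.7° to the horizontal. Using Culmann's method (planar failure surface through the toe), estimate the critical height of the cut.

Culmann's analysis gives the critical failure plane at α_cr = (β + φ')/2 = (77.7 + 33.0)/2 = 55.4°, and the critical height
H_c = (4c'/γ) · sinβ cosφ' / [1 − cos(β − φ')]
    = (4·35.2/19.2) · sin77.7°·cos33.0° / [1 − cos(44.7°)]
    = 7.333 · 0.9770·0.8387 / [1 − 0.7108]
    = 7.333 · 0.8194 / 0.2892
    = 20.78 m

H_c = 20.78 m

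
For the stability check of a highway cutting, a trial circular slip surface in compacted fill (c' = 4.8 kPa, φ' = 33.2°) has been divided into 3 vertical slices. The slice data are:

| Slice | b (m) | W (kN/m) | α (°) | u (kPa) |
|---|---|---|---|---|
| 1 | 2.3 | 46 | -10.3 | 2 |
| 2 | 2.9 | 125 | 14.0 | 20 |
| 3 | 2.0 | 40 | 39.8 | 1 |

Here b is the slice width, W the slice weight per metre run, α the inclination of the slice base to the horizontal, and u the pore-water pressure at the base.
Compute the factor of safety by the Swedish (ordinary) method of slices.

Ordinary method of slices: FS = Σ[c'·Δl_i + (W_i cosα_i − u_i·Δl_i)·tanφ'] / Σ W_i sinα_i, with Δl_i = b_i / cosα_i.
Slice 1: Δl = 2.3/cos(-10.3°) = 2.338 m; N'_1 = 46·cos(-10.3°) − 2·2.338 = 40.6; c'Δl = 11.22; W sinα = -8.2
Slice 2: Δl = 2.9/cos14.0° = 2.989 m; N'_2 = 125·cos14.0° − 20·2.989 = 61.5; c'Δl = 14.35; W sinα = 30.2
Slice 3: Δl = 2.0/cos39.8° = 2.603 m; N'_3 = 40·cos39.8° − 1·2.603 = 28.1; c'Δl = 12.50; W sinα = 25.6
Σc'Δl = 38.1 kN/m; ΣN' = 130.2 kN/m; ΣW sinα = 47.6 kN/m
Resisting = 38.1 + 130.2·tan33.2° = 38.1 + 85.2 = 123.3 kN/m
FS = 123.3 / 47.6 = 2.589

FS = 2.59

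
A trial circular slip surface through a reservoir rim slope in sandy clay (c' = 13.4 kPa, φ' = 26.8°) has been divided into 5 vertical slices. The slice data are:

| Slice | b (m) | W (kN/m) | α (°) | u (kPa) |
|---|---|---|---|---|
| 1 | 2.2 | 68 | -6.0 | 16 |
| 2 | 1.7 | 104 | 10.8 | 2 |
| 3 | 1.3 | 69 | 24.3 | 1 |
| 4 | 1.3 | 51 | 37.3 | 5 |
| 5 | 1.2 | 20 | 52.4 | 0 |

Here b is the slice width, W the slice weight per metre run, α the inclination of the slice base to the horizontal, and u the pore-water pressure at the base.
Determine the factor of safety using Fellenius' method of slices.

Ordinary method of slices: FS = Σ[c'·Δl_i + (W_i cosα_i − u_i·Δl_i)·tanφ'] / Σ W_i sinα_i, with Δl_i = b_i / cosα_i.
Slice 1: Δl = 2.2/cos(-6.0°) = 2.212 m; N'_1 = 68·cos(-6.0°) − 16·2.212 = 32.2; c'Δl = 29.64; W sinα = -7.1
Slice 2: Δl = 1.7/cos10.8° = 1.731 m; N'_2 = 104·cos10.8° − 2·1.731 = 98.7; c'Δl = 23.19; W sinα = 19.5
Slice 3: Δl = 1.3/cos24.3° = 1.426 m; N'_3 = 69·cos24.3° − 1·1.426 = 61.5; c'Δl = 19.11; W sinα = 28.4
Slice 4: Δl = 1.3/cos37.3° = 1.634 m; N'_4 = 51·cos37.3° − 5·1.634 = 32.4; c'Δl = 21.90; W sinα = 30.9
Slice 5: Δl = 1.2/cos52.4° = 1.967 m; N'_5 = 20·cos52.4° − 0·1.967 = 12.2; c'Δl = 26.35; W sinα = 15.8
Σc'Δl = 120.2 kN/m; ΣN' = 237.0 kN/m; ΣW sinα = 87.5 kN/m
Resisting = 120.2 + 237.0·tan26.8° = 120.2 + 119.7 = 239.9 kN/m
FS = 239.9 / 87.5 = 2.741

FS = 2.74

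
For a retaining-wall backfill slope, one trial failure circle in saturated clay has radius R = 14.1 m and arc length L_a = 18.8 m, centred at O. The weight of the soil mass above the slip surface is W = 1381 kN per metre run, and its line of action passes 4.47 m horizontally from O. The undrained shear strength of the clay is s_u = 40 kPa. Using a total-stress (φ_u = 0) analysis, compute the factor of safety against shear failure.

Taking moments about the centre O, the resisting moment is provided by the undrained shear strength acting along the arc:
M_R = s_u·L_a·R = 40·18.80·14.1 = 10603.2 kN·m/m
M_D = W·d = 1381·4.47 = 6173.1 kN·m/m
FS = M_R / M_D = 10603.2 / 6173.1 = 1.718

FS = 1.72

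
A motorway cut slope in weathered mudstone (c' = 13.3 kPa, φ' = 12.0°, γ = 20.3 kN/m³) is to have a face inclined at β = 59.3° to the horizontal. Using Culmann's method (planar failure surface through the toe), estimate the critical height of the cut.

Culmann's analysis gives the critical failure plane at α_cr = (β + φ')/2 = (59.3 + 12.0)/2 = 35.6°, and the critical height
H_c = (4c'/γ) · sinβ cosφ' / [1 − cos(β − φ')]
    = (4·13.3/20.3) · sin59.3°·cos12.0° / [1 − cos(47.3°)]
    = 2.621 · 0.8599·0.9781 / [1 − 0.6782]
    = 2.621 · 0.8411 / 0.3218
    = 6.85 m

H_c = 6.85 m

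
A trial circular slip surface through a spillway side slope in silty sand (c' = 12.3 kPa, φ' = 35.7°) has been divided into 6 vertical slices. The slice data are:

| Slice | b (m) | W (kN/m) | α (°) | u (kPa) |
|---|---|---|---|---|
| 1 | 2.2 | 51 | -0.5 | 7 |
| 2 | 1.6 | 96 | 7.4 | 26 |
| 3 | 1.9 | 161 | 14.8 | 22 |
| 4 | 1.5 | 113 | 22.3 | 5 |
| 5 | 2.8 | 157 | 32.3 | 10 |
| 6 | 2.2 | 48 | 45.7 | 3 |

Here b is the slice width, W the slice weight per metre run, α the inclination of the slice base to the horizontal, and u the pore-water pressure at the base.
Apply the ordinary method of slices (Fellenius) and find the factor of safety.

Ordinary method of slices: FS = Σ[c'·Δl_i + (W_i cosα_i − u_i·Δl_i)·tanφ'] / Σ W_i sinα_i, with Δl_i = b_i / cosα_i.
Slice 1: Δl = 2.2/cos(-0.5°) = 2.200 m; N'_1 = 51·cos(-0.5°) − 7·2.200 = 35.6; c'Δl = 27.06; W sinα = -0.4
Slice 2: Δl = 1.6/cos7.4° = 1.613 m; N'_2 = 96·cos7.4° − 26·1.613 = 53.3; c'Δl = 19.85; W sinα = 12.4
Slice 3: Δl = 1.9/cos14.8° = 1.965 m; N'_3 = 161·cos14.8° − 22·1.965 = 112.4; c'Δl = 24.17; W sinα = 41.1
Slice 4: Δl = 1.5/cos22.3° = 1.621 m; N'_4 = 113·cos22.3° − 5·1.621 = 96.4; c'Δl = 19.94; W sinα = 42.9
Slice 5: Δl = 2.8/cos32.3° = 3.313 m; N'_5 = 157·cos32.3° − 10·3.313 = 99.6; c'Δl = 40.74; W sinα = 83.9
Slice 6: Δl = 2.2/cos45.7° = 3.150 m; N'_6 = 48·cos45.7° − 3·3.150 = 24.1; c'Δl = 38.74; W sinα = 34.4
Σc'Δl = 170.5 kN/m; ΣN' = 421.4 kN/m; ΣW sinα = 214.2 kN/m
Resisting = 170.5 + 421.4·tan35.7° = 170.5 + 302.8 = 473.3 kN/m
FS = 473.3 / 214.2 = 2.210

FS = 2.21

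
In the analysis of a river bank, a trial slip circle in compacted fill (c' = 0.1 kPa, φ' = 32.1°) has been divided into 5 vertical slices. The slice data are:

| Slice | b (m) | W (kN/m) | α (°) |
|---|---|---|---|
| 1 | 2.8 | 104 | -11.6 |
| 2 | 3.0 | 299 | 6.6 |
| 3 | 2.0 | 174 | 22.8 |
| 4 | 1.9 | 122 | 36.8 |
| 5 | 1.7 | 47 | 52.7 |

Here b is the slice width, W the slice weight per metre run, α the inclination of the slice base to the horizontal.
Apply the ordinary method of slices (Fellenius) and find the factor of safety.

Ordinary method of slices: FS = Σ[c'·Δl_i + (W_i cosα_i)·tanφ'] / Σ W_i sinα_i, with Δl_i = b_i / cosα_i.
Slice 1: Δl = 2.8/cos(-11.6°) = 2.858 m; N'_1 = 104·cos(-11.6°) = 101.9; c'Δl = 0.29; W sinα = -20.9
Slice 2: Δl = 3.0/cos6.6° = 3.020 m; N'_2 = 299·cos6.6° = 297.0; c'Δl = 0.30; W sinα = 34.4
Slice 3: Δl = 2.0/cos22.8° = 2.170 m; N'_3 = 174·cos22.8° = 160.4; c'Δl = 0.22; W sinα = 67.4
Slice 4: Δl = 1.9/cos36.8° = 2.373 m; N'_4 = 122·cos36.8° = 97.7; c'Δl = 0.24; W sinα = 73.1
Slice 5: Δl = 1.7/cos52.7° = 2.805 m; N'_5 = 47·cos52.7° = 28.5; c'Δl = 0.28; W sinα = 37.4
Σc'Δl = 1.3 kN/m; ΣN' = 685.5 kN/m; ΣW sinα = 191.3 kN/m
Resisting = 1.3 + 685.5·tan32.1° = 1.3 + 430.0 = 431.3 kN/m
FS = 431.3 / 191.3 = 2.254

FS = 2.25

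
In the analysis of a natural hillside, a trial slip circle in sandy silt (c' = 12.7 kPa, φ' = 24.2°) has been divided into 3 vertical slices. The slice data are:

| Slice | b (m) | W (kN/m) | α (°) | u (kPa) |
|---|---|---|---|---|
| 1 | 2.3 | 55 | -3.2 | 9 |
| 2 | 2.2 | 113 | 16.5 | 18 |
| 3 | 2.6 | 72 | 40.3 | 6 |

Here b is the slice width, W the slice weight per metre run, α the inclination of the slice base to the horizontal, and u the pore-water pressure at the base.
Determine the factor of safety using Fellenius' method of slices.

Ordinary method of slices: FS = Σ[c'·Δl_i + (W_i cosα_i − u_i·Δl_i)·tanφ'] / Σ W_i sinα_i, with Δl_i = b_i / cosα_i.
Slice 1: Δl = 2.3/cos(-3.2°) = 2.304 m; N'_1 = 55·cos(-3.2°) − 9·2.304 = 34.2; c'Δl = 29.26; W sinα = -3.1
Slice 2: Δl = 2.2/cos16.5° = 2.294 m; N'_2 = 113·cos16.5° − 18·2.294 = 67.0; c'Δl = 29.14; W sinα = 32.1
Slice 3: Δl = 2.6/cos40.3° = 3.409 m; N'_3 = 72·cos40.3° − 6·3.409 = 34.5; c'Δl = 43.30; W sinα = 46.6
Σc'Δl = 101.7 kN/m; ΣN' = 135.7 kN/m; ΣW sinα = 75.6 kN/m
Resisting = 101.7 + 135.7·tan24.2° = 101.7 + 61.0 = 162.7 kN/m
FS = 162.7 / 75.6 = 2.152

FS = 2.15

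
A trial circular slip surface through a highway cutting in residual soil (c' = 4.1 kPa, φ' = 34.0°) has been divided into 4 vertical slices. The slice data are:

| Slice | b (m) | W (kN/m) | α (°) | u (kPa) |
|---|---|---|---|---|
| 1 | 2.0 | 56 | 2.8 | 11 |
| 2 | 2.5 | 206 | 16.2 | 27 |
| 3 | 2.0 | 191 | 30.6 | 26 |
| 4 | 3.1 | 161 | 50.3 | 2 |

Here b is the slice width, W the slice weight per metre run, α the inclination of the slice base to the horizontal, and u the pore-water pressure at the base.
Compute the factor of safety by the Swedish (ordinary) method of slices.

FS = 1.03

Ordinary method of slices: FS = Σ[c'·Δl_i + (W_i cosα_i − u_i·Δl_i)·tanφ'] / Σ W_i sinα_i, with Δl_i = b_i / cosα_i.
Slice 1: Δl = 2.0/cos2.8° = 2.002 m; N'_1 = 56·cos2.8° − 11·2.002 = 33.9; c'Δl = 8.21; W sinα = 2.7
Slice 2: Δl = 2.5/cos16.2° = 2.603 m; N'_2 = 206·cos16.2° − 27·2.603 = 127.5; c'Δl = 10.67; W sinα = 57.5
Slice 3: Δl = 2.0/cos30.6° = 2.324 m; N'_3 = 191·cos30.6° − 26·2.324 = 104.0; c'Δl = 9.53; W sinα = 97.2
Slice 4: Δl = 3.1/cos50.3° = 4.853 m; N'_4 = 161·cos50.3° − 2·4.853 = 93.1; c'Δl = 19.90; W sinα = 123.9
Σc'Δl = 48.3 kN/m; ΣN' = 358.6 kN/m; ΣW sinα = 281.3 kN/m
Resisting = 48.3 + 358.6·tan34.0° = 48.3 + 241.9 = 290.2 kN/m
FS = 290.2 / 281.3 = 1.031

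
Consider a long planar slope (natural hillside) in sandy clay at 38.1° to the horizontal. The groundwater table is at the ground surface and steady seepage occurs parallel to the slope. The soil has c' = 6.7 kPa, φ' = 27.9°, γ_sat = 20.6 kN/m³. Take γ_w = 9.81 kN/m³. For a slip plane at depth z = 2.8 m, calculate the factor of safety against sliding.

FS = 0.59

With seepage parallel to the slope and the water table at the surface, the effective normal stress on the slip plane uses the buoyant unit weight γ' = γ_sat − γ_w while the driving shear stress uses γ_sat:
FS = [c' + γ' z cos²β tanφ'] / [γ_sat z sinβ cosβ]
γ' = 20.6 − 9.81 = 10.79 kN/m³
Numerator = 6.7 + 10.79·2.8·cos²38.1°·tan27.9° = 6.7 + 10.79·2.8·0.6193·0.5295 = 16.606 kPa
Denominator = 20.6·2.8·sin38.1°·cos38.1° = 20.6·2.8·0.6170·0.7869 = 28.008 kPa
FS = 16.606 / 28.008 = 0.593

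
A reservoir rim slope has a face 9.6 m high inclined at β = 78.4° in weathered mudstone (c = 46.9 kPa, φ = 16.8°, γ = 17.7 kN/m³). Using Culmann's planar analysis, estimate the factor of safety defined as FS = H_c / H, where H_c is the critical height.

FS = 1.97

H_c = (4c/γ) · sinβ cosφ / [1 − cos(β − φ)]
    = (4·46.9/17.7) · sin78.4°·cos16.8° / [1 − cos61.6°]
    = 10.599 · 0.9378 / 0.5244 = 18.95 m
FS = H_c / H = 18.95 / 9.6 = 1.974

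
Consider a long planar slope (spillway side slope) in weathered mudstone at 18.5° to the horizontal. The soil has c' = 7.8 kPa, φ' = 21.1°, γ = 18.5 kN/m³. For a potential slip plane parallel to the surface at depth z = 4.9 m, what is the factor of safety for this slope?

For an infinite slope with a slip plane parallel to the surface (no pore pressure): FS = [c' + γz cos²β tanφ'] / [γz sinβ cosβ].
γz = 18.5·4.9 = 90.65 kN/m²
Numerator = 7.8 + 90.65·cos²18.5°·tan21.1° = 7.8 + 90.65·0.8993·0.3859 = 39.257 kPa
Denominator = 90.65·sin18.5°·cos18.5° = 90.65·0.3173·0.9483 = 27.277 kPa
FS = 39.257 / 27.277 = 1.439

FS = 1.44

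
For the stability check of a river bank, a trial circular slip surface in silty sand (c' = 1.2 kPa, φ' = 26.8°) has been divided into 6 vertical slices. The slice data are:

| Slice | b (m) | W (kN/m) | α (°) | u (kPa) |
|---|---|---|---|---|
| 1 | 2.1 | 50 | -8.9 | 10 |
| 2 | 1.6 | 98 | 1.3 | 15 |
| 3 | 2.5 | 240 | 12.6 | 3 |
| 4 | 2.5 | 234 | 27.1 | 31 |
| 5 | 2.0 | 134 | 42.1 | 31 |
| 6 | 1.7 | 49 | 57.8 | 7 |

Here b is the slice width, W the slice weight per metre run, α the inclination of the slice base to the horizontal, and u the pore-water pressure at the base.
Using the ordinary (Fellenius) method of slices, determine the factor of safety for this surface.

Ordinary method of slices: FS = Σ[c'·Δl_i + (W_i cosα_i − u_i·Δl_i)·tanφ'] / Σ W_i sinα_i, with Δl_i = b_i / cosα_i.
Slice 1: Δl = 2.1/cos(-8.9°) = 2.126 m; N'_1 = 50·cos(-8.9°) − 10·2.126 = 28.1; c'Δl = 2.55; W sinα = -7.7
Slice 2: Δl = 1.6/cos1.3° = 1.600 m; N'_2 = 98·cos1.3° − 15·1.600 = 74.0; c'Δl = 1.92; W sinα = 2.2
Slice 3: Δl = 2.5/cos12.6° = 2.562 m; N'_3 = 240·cos12.6° − 3·2.562 = 226.5; c'Δl = 3.07; W sinα = 52.4
Slice 4: Δl = 2.5/cos27.1° = 2.808 m; N'_4 = 234·cos27.1° − 31·2.808 = 121.3; c'Δl = 3.37; W sinα = 106.6
Slice 5: Δl = 2.0/cos42.1° = 2.696 m; N'_5 = 134·cos42.1° − 31·2.696 = 15.9; c'Δl = 3.23; W sinα = 89.8
Slice 6: Δl = 1.7/cos57.8° = 3.190 m; N'_6 = 49·cos57.8° − 7·3.190 = 3.8; c'Δl = 3.83; W sinα = 41.5
Σc'Δl = 18.0 kN/m; ΣN' = 469.5 kN/m; ΣW sinα = 284.7 kN/m
Resisting = 18.0 + 469.5·tan26.8° = 18.0 + 237.2 = 255.2 kN/m
FS = 255.2 / 284.7 = 0.896

FS = 0.90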